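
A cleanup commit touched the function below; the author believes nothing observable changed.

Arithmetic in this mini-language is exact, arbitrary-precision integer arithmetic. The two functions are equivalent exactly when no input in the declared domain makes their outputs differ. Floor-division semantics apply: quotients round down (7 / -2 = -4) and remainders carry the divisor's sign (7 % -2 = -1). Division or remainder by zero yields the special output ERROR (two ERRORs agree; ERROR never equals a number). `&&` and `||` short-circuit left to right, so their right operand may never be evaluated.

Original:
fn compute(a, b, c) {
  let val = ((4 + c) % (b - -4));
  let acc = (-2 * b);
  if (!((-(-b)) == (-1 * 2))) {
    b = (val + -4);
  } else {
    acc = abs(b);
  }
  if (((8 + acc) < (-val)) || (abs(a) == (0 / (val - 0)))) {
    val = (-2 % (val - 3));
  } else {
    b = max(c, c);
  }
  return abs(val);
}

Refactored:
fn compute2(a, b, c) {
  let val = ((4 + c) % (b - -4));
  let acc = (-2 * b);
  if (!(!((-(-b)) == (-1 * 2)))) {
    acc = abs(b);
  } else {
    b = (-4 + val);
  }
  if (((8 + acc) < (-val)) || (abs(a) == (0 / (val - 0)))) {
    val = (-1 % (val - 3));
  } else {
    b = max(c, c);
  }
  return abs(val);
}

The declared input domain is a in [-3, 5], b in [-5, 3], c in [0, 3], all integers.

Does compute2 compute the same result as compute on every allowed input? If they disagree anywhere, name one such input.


There is a counterexample at a=0, b=-2, c=1: 0 on one side, 1 on the other.
compute: val becomes 1; next acc becomes 4; next (!((-(-b)) == (-1 * 2))) evaluates to false; next acc becomes 2; next (((8 + acc) < (-val)) || (abs(a) == (0 / (val - 0)))) evaluates to true; next val becomes 0; next final value 0
compute2: val becomes 1; next acc becomes 4; next (!(!((-(-b)) == (-1 * 2)))) evaluates to true; next acc becomes 2; next (((8 + acc) < (-val)) || (abs(a) == (0 / (val - 0)))) evaluates to true; next val becomes -1; next final value 1
verdict: not equivalent; witness: a=0, b=-2, c=1


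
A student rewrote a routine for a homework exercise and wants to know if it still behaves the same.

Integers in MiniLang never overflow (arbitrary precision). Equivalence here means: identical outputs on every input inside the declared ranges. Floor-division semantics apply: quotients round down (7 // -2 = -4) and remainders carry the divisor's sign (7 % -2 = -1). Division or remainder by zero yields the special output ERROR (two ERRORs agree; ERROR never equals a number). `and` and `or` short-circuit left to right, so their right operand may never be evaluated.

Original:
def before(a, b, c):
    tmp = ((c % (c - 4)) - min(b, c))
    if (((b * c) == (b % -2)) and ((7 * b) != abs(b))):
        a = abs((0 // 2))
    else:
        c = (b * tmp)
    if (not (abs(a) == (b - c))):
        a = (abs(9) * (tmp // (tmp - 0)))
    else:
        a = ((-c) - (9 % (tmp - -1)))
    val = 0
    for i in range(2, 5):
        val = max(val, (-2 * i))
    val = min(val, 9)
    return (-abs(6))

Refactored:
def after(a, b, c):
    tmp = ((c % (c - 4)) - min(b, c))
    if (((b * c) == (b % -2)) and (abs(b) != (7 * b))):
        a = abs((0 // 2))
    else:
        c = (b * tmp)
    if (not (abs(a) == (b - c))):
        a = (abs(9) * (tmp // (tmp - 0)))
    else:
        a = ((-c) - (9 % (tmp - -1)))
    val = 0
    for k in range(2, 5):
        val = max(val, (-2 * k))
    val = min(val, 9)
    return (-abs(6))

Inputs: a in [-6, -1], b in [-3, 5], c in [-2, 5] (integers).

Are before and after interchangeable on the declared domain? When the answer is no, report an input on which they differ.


Equivalent — the differences include local variable names differ, yet no declared input distinguishes the two.
Spot check at a=-1, b=4, c=1 — before: tmp = -3; (((b * c) == (b % -2)) and ((7 * b) != abs(b))) -> false; c = -12; (not (abs(a) == (b - c))) -> true; a = 9; val = 0; [i=2]; val = 0; [i=3]; val = 0; [i=4]; val = 0; val = 0; return -6. after: tmp = -3; (((b * c) == (b % -2)) and (abs(b) != (7 * b))) -> false; c = -12; (not (abs(a) == (b - c))) -> true; a = 9; val = 0; [k=2]; val = 0; [k=3]; val = 0; [k=4]; val = 0; val = 0; return -6. Both give -6.
An exhaustive pass over the 432 declared inputs shows identical outputs.
verdict: equivalent


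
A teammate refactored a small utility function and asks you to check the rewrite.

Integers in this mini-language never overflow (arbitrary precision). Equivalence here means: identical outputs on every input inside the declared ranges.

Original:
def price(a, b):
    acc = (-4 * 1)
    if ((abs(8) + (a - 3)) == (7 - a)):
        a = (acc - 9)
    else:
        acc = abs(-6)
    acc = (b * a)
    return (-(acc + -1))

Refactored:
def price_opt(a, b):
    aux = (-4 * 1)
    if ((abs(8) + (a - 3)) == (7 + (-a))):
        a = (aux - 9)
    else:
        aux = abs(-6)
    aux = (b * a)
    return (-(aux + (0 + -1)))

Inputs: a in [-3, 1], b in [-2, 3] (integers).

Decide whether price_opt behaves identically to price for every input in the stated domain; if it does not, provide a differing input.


Equivalent — the differences include constant usage differs; local variable names differ; arithmetic usage differs, yet no declared input distinguishes the two.
Spot check at a=-3, b=2 — price: acc=-4, then ((abs(8) + (a - 3)) == (7 - a)) is false, then acc=6, then acc=-6, then returns 7. price_opt: aux=-4, then ((abs(8) + (a - 3)) == (7 + (-a))) is false, then aux=6, then aux=-6, then returns 7. Both give 7.
Across all 30 domain points the two functions coincide.
verdict: equivalent


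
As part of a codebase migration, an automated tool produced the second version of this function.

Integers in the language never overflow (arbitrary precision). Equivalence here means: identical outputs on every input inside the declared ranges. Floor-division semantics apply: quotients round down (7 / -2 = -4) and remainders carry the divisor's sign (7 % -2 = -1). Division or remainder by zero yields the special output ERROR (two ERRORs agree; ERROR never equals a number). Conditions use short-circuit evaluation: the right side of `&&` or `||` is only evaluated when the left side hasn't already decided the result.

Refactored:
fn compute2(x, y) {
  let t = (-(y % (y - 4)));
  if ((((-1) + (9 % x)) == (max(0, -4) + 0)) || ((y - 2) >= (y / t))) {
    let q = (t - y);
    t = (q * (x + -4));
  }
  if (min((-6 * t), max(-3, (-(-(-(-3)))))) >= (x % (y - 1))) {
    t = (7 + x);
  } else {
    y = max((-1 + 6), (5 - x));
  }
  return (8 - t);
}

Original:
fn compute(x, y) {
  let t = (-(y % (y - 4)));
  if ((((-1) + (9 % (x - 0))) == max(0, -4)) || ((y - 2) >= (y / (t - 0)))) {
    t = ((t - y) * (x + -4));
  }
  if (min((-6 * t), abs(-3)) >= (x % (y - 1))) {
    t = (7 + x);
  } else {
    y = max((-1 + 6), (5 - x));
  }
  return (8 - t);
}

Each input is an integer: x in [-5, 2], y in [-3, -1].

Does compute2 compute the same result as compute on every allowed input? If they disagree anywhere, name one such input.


Differences: statement counts differ, plus min/max/abs usage differs, plus local variable names differ, plus constant usage differs, plus arithmetic usage differs — yet all 24 inputs agree.
verdict: equivalent


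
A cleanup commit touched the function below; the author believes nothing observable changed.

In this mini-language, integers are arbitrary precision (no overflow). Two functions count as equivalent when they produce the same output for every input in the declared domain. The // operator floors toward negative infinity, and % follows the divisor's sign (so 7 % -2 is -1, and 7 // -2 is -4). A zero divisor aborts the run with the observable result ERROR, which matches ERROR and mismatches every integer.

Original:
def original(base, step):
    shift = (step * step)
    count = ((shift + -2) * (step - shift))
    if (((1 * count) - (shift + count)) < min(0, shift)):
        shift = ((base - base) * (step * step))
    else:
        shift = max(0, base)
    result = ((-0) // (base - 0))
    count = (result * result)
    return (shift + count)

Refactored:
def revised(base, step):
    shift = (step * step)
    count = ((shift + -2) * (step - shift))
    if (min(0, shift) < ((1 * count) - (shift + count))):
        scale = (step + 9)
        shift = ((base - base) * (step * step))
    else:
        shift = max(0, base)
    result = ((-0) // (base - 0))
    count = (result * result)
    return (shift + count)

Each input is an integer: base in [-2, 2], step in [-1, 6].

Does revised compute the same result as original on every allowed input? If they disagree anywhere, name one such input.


Evaluate both at base=1, step=-1.
original: shift becomes 1; next count becomes 2; next (((1 * count) - (shift + count)) < min(0, shift)) evaluates to true; next shift becomes 0; next result becomes 0; next count becomes 0; next final value 0
revised: shift becomes 1; next count becomes 2; next (min(0, shift) < ((1 * count) - (shift + count))) evaluates to false; next shift becomes 1; next result becomes 0; next count becomes 0; next final value 1
0 against 1: the behavior changed.
verdict: not equivalent; witness: base=1, step=-1


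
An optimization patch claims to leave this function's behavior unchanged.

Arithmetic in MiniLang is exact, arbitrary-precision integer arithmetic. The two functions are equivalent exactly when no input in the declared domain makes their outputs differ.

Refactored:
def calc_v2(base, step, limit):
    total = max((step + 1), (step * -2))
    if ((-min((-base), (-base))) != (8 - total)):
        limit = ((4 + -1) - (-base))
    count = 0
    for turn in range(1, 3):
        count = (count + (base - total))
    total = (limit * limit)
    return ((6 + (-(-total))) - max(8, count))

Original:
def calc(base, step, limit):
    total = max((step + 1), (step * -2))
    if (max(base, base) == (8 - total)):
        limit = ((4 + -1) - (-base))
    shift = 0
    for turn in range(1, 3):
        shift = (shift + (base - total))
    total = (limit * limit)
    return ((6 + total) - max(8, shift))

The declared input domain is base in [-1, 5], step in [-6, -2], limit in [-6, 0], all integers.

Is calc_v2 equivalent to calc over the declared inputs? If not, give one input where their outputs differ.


The rewrite breaks on base=-1, step=-6, limit=-6, where the results are 34 and 2.
calc: total := 12 | (max(base, base) == (8 - total)): false | shift := 0 | iter turn=1: | shift := -13 | iter turn=2: | shift := -26 | total := 36 | result 34
calc_v2: total := 12 | ((-min((-base), (-base))) != (8 - total)): true | limit := 2 | count := 0 | iter turn=1: | count := -13 | iter turn=2: | count := -26 | total := 4 | result 2
verdict: not equivalent; witness: base=-1, step=-6, limit=-6


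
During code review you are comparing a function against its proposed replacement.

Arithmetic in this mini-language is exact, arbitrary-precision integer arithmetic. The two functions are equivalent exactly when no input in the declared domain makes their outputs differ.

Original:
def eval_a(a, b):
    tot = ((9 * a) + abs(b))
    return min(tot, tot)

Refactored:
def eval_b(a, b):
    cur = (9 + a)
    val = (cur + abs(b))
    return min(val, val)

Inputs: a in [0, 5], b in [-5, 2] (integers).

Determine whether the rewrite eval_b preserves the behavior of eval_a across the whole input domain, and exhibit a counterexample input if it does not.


There is a counterexample at a=0, b=-5: 5 on one side, 14 on the other.
eval_a: tot becomes 5; next final value 5
eval_b: cur becomes 9; next val becomes 14; next final value 14
verdict: not equivalent; witness: a=0, b=-5


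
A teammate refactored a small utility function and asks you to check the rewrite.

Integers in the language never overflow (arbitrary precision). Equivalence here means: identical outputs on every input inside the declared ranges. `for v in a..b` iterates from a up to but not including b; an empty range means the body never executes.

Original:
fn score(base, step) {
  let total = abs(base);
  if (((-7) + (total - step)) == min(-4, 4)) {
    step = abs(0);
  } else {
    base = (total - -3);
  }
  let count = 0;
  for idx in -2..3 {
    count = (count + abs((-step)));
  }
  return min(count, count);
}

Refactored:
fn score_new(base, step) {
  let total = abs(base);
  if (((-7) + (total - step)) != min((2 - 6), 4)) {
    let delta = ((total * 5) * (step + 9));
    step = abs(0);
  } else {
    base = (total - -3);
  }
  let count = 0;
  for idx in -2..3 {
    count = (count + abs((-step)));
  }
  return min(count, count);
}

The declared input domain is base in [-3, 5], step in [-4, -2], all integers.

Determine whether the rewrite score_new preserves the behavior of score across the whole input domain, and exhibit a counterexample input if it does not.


Run the pair on base=-3, step=-4.
score: total = 3; (((-7) + (total - step)) == min(-4, 4)) -> false; base = 6; count = 0; [idx=-2]; count = 4; [idx=-1]; count = 8; [idx=0]; count = 12; [idx=1]; count = 16; [idx=2]; count = 20; return 20
score_new: total = 3; (((-7) + (total - step)) != min((2 - 6), 4)) -> true; delta = 75; step = 0; count = 0; [idx=-2]; count = 0; [idx=-1]; count = 0; [idx=0]; count = 0; [idx=1]; count = 0; [idx=2]; count = 0; return 0
20 != 0, so the rewrite changes behavior.
verdict: not equivalent; witness: base=-3, step=-4


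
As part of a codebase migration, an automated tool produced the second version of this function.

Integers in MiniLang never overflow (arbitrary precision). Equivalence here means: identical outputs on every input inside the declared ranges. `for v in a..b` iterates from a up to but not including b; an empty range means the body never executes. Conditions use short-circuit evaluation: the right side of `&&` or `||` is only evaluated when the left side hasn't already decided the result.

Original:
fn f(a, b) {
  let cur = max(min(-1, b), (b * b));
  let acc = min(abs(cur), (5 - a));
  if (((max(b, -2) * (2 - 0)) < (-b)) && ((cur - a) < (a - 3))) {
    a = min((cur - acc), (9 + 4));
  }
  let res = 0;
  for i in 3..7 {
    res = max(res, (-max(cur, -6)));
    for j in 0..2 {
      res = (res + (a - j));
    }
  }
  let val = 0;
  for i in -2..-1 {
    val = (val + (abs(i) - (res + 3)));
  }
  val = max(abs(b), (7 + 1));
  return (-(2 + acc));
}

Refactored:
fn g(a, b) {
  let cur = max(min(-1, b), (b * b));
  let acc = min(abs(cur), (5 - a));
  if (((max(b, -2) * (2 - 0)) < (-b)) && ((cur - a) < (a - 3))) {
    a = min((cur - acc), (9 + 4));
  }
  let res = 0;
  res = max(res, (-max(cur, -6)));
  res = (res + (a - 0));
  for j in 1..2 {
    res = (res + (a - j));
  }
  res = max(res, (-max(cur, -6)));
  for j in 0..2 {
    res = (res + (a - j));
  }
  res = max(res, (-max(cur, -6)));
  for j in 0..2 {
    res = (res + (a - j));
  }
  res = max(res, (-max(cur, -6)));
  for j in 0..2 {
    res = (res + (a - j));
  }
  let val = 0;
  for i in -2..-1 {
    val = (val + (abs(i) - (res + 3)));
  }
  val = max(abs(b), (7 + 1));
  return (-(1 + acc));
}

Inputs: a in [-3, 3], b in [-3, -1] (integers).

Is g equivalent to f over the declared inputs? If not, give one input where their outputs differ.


These are not equivalent — on a=-3, b=-3 the outputs split (-10 vs -9).
f: cur := 9 | acc := 8 | (((max(b, -2) * (2 - 0)) < (-b)) && ((cur - a) < (a - 3))): false | res := 0 | iter i=3: | res := 0 | iter j=0: | res := -3 | iter j=1: | res := -7 | iter i=4: | res := -7 | iter j=0: | res := -10 | iter j=1: | res := -14 | iter i=5: | res := -9 | iter j=0: | res := -12 | iter j=1: | res := -16 | iter i=6: | res := -9 | iter j=0: | res := -12 | iter j=1: | res := -16 | val := 0 | iter i=-2: | val := 15 | val := 8 | result -10
g: cur := 9 | acc := 8 | (((max(b, -2) * (2 - 0)) < (-b)) && ((cur - a) < (a - 3))): false | res := 0 | res := 0 | res := -3 | iter j=1: | res := -7 | res := -7 | iter j=0: | res := -10 | iter j=1: | res := -14 | res := -9 | iter j=0: | res := -12 | iter j=1: | res := -16 | res := -9 | iter j=0: | res := -12 | iter j=1: | res := -16 | val := 0 | iter i=-2: | val := 15 | val := 8 | result -9
verdict: not equivalent; witness: a=-3, b=-3


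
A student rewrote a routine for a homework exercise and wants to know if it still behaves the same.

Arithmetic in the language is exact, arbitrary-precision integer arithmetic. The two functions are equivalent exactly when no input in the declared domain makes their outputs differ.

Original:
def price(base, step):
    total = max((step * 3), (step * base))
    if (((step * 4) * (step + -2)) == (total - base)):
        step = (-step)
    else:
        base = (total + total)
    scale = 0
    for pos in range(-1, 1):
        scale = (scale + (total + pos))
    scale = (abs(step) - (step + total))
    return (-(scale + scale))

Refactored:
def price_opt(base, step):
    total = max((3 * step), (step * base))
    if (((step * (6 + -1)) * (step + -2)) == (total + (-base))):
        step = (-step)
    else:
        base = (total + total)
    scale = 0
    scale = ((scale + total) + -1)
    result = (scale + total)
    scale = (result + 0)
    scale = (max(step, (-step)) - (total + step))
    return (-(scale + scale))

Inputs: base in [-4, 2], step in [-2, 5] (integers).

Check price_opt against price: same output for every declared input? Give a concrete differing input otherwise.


There is a counterexample at base=-3, step=3: 6 on one side, 18 on the other.
price: total = 9; (((step * 4) * (step + -2)) == (total - base)) -> true; step = -3; scale = 0; [pos=-1]; scale = 8; [pos=0]; scale = 17; scale = -3; return 6
price_opt: total = 9; (((step * (6 + -1)) * (step + -2)) == (total + (-base))) -> false; base = 18; scale = 0; scale = 8; result = 17; scale = 17; scale = -9; return 18
verdict: not equivalent; witness: base=-3, step=3


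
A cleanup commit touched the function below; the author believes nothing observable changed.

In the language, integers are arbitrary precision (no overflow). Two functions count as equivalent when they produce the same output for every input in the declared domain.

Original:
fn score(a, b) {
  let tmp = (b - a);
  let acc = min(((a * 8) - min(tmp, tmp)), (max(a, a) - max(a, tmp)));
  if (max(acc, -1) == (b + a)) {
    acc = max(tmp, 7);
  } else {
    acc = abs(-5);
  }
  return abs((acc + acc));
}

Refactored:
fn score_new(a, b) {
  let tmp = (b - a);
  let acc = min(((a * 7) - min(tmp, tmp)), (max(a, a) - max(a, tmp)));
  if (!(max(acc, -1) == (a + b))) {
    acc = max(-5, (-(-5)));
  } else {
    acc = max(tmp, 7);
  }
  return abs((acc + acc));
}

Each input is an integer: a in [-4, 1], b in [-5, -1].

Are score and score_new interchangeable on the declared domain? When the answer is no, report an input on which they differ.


The one real change (`8` became `7`) has no effect anywhere in the declared ranges.
Spot check at a=-1, b=-3 — score: tmp := -2 | acc := -6 | (max(acc, -1) == (b + a)): false | acc := 5 | result 10. score_new: tmp := -2 | acc := -5 | (!(max(acc, -1) == (a + b))): true | acc := 5 | result 10. Both give 10.
Checked all 30 inputs in the declared domain: the outputs agree on every one.
verdict: equivalent


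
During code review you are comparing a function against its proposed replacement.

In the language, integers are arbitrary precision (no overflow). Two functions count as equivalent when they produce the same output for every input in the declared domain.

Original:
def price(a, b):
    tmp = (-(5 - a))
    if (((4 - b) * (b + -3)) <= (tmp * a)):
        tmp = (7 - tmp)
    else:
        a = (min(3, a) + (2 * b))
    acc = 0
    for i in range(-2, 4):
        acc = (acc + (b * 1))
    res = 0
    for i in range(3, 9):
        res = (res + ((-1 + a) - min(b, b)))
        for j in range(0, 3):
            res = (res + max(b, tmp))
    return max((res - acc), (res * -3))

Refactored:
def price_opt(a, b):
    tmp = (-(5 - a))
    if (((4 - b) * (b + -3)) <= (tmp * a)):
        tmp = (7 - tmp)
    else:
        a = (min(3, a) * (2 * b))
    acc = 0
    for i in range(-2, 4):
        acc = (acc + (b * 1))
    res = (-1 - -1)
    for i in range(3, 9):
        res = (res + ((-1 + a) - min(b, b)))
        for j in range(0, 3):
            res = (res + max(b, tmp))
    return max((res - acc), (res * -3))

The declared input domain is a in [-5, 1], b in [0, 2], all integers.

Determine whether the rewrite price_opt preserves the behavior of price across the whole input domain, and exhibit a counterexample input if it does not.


On input a=1, b=2, price returns 36 while price_opt returns 30.
verdict: not equivalent; witness: a=1, b=2


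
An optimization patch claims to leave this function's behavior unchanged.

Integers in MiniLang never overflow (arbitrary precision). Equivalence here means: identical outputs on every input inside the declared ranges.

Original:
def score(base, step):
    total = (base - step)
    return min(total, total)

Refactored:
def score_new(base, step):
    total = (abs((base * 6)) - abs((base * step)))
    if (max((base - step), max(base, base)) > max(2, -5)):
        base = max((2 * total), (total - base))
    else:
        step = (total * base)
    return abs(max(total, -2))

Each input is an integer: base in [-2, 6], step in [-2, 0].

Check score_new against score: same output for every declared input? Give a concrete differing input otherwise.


Evaluate both at base=-2, step=-2.
score: total = 0; return 0
score_new: total = 8; (max((base - step), max(base, base)) > max(2, -5)) -> false; step = -16; return 8
0 != 8, so the rewrite changes behavior.
verdict: not equivalent; witness: base=-2, step=-2


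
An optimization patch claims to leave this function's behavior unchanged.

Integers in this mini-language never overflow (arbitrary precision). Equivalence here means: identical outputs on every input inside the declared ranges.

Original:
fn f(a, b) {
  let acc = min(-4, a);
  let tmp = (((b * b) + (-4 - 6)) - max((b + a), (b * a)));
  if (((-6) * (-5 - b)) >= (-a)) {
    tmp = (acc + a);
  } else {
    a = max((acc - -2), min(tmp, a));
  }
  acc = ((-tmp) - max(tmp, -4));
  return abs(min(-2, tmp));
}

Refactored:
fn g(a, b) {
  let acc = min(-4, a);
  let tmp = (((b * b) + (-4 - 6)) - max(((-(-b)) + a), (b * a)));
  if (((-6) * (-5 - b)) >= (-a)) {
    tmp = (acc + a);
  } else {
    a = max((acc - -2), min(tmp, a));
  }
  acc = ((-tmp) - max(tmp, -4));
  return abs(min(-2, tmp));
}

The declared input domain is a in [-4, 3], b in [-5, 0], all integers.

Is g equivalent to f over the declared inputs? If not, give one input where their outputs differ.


Behavior is preserved: although same computation, different form, the outputs never diverge.
Spot check at a=2, b=-5 — f: acc = -4; tmp = 18; (((-6) * (-5 - b)) >= (-a)) -> true; tmp = -2; acc = 4; return 2. g: acc = -4; tmp = 18; (((-6) * (-5 - b)) >= (-a)) -> true; tmp = -2; acc = 4; return 2. Both give 2.
Across all 48 domain points the two functions coincide.
verdict: equivalent


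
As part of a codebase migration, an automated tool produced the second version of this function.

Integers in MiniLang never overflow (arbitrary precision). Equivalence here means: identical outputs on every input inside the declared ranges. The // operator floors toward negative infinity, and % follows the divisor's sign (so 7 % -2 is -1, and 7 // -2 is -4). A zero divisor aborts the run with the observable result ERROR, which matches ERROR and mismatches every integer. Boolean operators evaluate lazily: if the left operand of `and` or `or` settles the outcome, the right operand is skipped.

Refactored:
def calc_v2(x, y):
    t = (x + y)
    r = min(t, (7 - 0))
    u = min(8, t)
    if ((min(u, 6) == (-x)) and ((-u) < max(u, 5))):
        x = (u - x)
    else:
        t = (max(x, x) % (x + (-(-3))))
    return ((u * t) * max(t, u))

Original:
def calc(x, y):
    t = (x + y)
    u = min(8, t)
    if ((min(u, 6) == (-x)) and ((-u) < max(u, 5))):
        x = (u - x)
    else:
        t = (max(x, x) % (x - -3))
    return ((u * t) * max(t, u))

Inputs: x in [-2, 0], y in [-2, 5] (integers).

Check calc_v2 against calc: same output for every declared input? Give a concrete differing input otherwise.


Reading the diff, among the changes: statement counts differ; also constant usage differs; also min/max/abs usage differs; also local variable names differ; also arithmetic usage differs.
One worked example (x=0, y=-1) — calc: t becomes -1; next u becomes -1; next ((min(u, 6) == (-x)) and ((-u) < max(u, 5))) evaluates to false; next t becomes 0; next final value 0; calc_v2: t becomes -1; next r becomes -1; next u becomes -1; next ((min(u, 6) == (-x)) and ((-u) < max(u, 5))) evaluates to false; next t becomes 0; next final value 0; agreement on 0.
Sweeping the whole domain (24 inputs) finds no disagreement.
verdict: equivalent


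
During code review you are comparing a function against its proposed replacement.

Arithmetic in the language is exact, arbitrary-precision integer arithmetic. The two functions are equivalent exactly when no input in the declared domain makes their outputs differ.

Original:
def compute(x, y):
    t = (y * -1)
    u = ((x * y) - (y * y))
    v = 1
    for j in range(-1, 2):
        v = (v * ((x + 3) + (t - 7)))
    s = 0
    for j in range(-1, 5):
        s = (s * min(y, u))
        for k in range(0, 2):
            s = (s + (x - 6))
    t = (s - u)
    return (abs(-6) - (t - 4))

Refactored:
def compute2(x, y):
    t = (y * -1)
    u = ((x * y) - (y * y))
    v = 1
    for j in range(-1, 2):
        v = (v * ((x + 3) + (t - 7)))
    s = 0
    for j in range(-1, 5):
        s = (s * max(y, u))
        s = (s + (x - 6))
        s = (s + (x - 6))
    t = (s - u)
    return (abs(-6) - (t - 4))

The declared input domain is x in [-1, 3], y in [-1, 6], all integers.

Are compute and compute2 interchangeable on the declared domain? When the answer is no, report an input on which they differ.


Try x=-1, y=-1.
compute: t := 1 | u := 0 | v := 1 | iter j=-1: | v := -4 | iter j=0: | v := 16 | iter j=1: | v := -64 | s := 0 | iter j=-1: | s := 0 | iter k=0: | s := -7 | iter k=1: | s := -14 | iter j=0: | s := 14 | iter k=0: | s := 7 | iter k=1: | s := 0 | iter j=1: | s := 0 | iter k=0: | s := -7 | iter k=1: | s := -14 | iter j=2: | s := 14 | iter k=0: | s := 7 | iter k=1: | s := 0 | iter j=3: | s := 0 | iter k=0: | s := -7 | iter k=1: | s := -14 | iter j=4: | s := 14 | iter k=0: | s := 7 | iter k=1: | s := 0 | t := 0 | result 10
compute2: t := 1 | u := 0 | v := 1 | iter j=-1: | v := -4 | iter j=0: | v := 16 | iter j=1: | v := -64 | s := 0 | iter j=-1: | s := 0 | s := -7 | s := -14 | iter j=0: | s := 0 | s := -7 | s := -14 | iter j=1: | s := 0 | s := -7 | s := -14 | iter j=2: | s := 0 | s := -7 | s := -14 | iter j=3: | s := 0 | s := -7 | s := -14 | iter j=4: | s := 0 | s := -7 | s := -14 | t := -14 | result 24
10 vs 24 — the two versions disagree here.
verdict: not equivalent; witness: x=-1, y=-1


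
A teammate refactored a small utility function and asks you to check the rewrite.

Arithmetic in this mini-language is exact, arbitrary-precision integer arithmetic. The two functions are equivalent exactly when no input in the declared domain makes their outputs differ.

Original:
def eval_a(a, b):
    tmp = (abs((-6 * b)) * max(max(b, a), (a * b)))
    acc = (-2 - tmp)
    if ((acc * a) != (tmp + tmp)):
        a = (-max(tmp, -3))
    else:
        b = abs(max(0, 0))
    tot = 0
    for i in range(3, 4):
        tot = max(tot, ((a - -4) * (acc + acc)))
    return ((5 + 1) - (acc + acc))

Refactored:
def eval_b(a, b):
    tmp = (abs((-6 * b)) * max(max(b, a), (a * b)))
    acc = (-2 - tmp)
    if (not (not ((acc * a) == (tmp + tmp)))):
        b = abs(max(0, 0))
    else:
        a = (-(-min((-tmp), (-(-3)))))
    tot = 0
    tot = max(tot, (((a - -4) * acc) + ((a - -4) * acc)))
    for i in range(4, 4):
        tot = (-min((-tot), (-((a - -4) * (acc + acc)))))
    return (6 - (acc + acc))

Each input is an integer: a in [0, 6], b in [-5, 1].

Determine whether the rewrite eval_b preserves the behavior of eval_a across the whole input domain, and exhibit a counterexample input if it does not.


This is a faithful refactor — statement counts differ, comparison usage differs, constant usage differs, loop structure differs, arithmetic usage differs, min/max/abs usage differs, boolean connective usage differs, but the computed results match everywhere.
Tracing a=5, b=0: eval_a: tmp=0, then acc=-2, then ((acc * a) != (tmp + tmp)) is true, then a=0, then tot=0, then (i=3), then tot=0, then returns 10 | eval_b: tmp=0, then acc=-2, then (not (not ((acc * a) == (tmp + tmp)))) is false, then a=0, then tot=0, then tot=0, then the loop over i runs zero times, then returns 10 — matching result 10.
Across all 49 domain points the two functions coincide.
verdict: equivalent


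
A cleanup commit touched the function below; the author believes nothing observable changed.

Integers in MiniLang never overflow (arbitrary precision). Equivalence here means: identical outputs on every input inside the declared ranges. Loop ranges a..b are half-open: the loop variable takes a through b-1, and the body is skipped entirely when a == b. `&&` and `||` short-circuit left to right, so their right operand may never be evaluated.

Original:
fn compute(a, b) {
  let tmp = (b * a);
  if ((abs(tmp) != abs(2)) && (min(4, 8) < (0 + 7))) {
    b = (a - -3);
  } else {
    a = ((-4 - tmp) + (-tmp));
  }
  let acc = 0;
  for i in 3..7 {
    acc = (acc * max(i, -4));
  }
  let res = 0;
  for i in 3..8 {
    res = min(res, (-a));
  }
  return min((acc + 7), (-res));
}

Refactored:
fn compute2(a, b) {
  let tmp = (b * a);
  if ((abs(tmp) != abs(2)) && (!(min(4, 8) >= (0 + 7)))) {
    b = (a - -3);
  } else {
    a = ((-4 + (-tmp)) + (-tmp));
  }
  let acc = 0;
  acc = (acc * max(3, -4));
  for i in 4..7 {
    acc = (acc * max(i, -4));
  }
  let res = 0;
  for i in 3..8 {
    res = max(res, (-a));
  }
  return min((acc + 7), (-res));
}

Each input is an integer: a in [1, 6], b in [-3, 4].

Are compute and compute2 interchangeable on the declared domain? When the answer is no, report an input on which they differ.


Consider the input a=1, b=-3.
compute: tmp becomes -3; next ((abs(tmp) != abs(2)) && (min(4, 8) < (0 + 7))) evaluates to true; next b becomes 4; next acc becomes 0; next at i=3:; next acc becomes 0; next at i=4:; next acc becomes 0; next at i=5:; next acc becomes 0; next at i=6:; next acc becomes 0; next res becomes 0; next at i=3:; next res becomes -1; next at i=4:; next res becomes -1; next at i=5:; next res becomes -1; next at i=6:; next res becomes -1; next at i=7:; next res becomes -1; next final value 1
compute2: tmp becomes -3; next ((abs(tmp) != abs(2)) && (!(min(4, 8) >= (0 + 7)))) evaluates to true; next b becomes 4; next acc becomes 0; next acc becomes 0; next at i=4:; next acc becomes 0; next at i=5:; next acc becomes 0; next at i=6:; next acc becomes 0; next res becomes 0; next at i=3:; next res becomes 0; next at i=4:; next res becomes 0; next at i=5:; next res becomes 0; next at i=6:; next res becomes 0; next at i=7:; next res becomes 0; next final value 0
1 against 0: the behavior changed.
verdict: not equivalent; witness: a=1, b=-3


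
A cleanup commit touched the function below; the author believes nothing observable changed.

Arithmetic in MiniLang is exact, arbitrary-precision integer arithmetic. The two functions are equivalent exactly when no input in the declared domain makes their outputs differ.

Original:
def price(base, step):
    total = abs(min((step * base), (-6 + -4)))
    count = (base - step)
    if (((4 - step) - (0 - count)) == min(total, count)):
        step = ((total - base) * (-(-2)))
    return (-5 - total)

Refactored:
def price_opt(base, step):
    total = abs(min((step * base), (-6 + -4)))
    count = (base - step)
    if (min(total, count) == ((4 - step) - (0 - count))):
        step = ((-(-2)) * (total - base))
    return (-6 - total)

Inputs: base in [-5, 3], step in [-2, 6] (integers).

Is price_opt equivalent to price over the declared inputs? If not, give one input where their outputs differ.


Try base=-5, step=-2.
price: total = 10; count = -3; (((4 - step) - (0 - count)) == min(total, count)) -> false; return -15
price_opt: total = 10; count = -3; (min(total, count) == ((4 - step) - (0 - count))) -> false; return -16
-15 against -16: the behavior changed.
verdict: not equivalent; witness: base=-5, step=-2


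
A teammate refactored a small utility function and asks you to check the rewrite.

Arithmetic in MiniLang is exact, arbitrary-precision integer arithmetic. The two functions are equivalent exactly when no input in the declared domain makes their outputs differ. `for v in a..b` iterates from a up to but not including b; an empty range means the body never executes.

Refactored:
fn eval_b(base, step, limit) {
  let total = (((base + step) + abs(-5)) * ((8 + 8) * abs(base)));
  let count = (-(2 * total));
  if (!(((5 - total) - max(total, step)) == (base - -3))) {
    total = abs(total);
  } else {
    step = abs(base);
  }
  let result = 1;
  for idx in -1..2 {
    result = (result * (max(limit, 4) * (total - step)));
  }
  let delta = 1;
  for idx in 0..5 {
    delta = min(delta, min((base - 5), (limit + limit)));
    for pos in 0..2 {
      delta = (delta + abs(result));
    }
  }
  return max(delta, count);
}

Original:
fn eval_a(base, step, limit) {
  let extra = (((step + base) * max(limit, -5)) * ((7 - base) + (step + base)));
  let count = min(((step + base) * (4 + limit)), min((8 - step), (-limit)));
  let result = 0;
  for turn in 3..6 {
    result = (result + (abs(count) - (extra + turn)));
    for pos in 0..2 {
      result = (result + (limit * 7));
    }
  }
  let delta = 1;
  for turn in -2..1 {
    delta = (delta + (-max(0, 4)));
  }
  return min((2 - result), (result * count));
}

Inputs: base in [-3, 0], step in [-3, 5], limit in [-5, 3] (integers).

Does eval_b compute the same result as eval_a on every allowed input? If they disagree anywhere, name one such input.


These are not equivalent — on base=-3, step=-3, limit=-5 the outputs split (-2835 vs 16979318).
eval_a: extra := 120 | count := 5 | result := 0 | iter turn=3: | result := -118 | iter pos=0: | result := -153 | iter pos=1: | result := -188 | iter turn=4: | result := -307 | iter pos=0: | result := -342 | iter pos=1: | result := -377 | iter turn=5: | result := -497 | iter pos=0: | result := -532 | iter pos=1: | result := -567 | delta := 1 | iter turn=-2: | delta := -3 | iter turn=-1: | delta := -7 | iter turn=0: | delta := -11 | result -2835
eval_b: total := -48 | count := 96 | (!(((5 - total) - max(total, step)) == (base - -3))): true | total := 48 | result := 1 | iter idx=-1: | result := 204 | iter idx=0: | result := 41616 | iter idx=1: | result := 8489664 | delta := 1 | iter idx=0: | delta := -10 | iter pos=0: | delta := 8489654 | iter pos=1: | delta := 16979318 | iter idx=1: | delta := -10 | iter pos=0: | delta := 8489654 | iter pos=1: | delta := 16979318 | iter idx=2: | delta := -10 | iter pos=0: | delta := 8489654 | iter pos=1: | delta := 16979318 | iter idx=3: | delta := -10 | iter pos=0: | delta := 8489654 | iter pos=1: | delta := 16979318 | iter idx=4: | delta := -10 | iter pos=0: | delta := 8489654 | iter pos=1: | delta := 16979318 | result 16979318
verdict: not equivalent; witness: base=-3, step=-3, limit=-5


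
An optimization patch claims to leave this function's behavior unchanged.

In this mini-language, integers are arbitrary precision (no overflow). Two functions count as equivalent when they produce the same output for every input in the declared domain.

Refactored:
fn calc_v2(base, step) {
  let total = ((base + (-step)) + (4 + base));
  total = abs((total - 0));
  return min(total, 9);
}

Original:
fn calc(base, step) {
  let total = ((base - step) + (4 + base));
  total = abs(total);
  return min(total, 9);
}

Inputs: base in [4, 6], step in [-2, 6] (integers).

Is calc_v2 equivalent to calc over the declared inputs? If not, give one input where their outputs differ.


Side by side, the visible changes include: arithmetic usage differs, plus constant usage differs.
Spot check at base=4, step=4 — calc: total becomes 8; next total becomes 8; next final value 8. calc_v2: total becomes 8; next total becomes 8; next final value 8. Both give 8.
Sweeping the whole domain (27 inputs) finds no disagreement.
verdict: equivalent


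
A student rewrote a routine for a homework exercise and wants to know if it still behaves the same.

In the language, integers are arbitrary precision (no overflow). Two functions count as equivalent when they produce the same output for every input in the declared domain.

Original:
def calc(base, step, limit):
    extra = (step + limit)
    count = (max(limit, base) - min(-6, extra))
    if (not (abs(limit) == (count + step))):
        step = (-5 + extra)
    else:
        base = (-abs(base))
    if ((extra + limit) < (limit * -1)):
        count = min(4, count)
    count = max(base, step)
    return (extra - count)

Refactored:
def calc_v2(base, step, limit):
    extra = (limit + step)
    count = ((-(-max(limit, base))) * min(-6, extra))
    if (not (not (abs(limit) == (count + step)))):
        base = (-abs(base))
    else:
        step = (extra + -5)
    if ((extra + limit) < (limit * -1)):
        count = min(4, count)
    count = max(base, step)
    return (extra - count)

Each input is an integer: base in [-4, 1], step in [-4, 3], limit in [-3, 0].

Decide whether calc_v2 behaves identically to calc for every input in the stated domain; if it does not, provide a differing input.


The rewrite breaks on base=-4, step=-2, limit=-2, where the results are -2 and 0.
calc: extra = -4; count = 4; (not (abs(limit) == (count + step))) -> false; base = -4; ((extra + limit) < (limit * -1)) -> true; count = 4; count = -2; return -2
calc_v2: extra = -4; count = 12; (not (not (abs(limit) == (count + step)))) -> false; step = -9; ((extra + limit) < (limit * -1)) -> true; count = 4; count = -4; return 0
verdict: not equivalent; witness: base=-4, step=-2, limit=-2


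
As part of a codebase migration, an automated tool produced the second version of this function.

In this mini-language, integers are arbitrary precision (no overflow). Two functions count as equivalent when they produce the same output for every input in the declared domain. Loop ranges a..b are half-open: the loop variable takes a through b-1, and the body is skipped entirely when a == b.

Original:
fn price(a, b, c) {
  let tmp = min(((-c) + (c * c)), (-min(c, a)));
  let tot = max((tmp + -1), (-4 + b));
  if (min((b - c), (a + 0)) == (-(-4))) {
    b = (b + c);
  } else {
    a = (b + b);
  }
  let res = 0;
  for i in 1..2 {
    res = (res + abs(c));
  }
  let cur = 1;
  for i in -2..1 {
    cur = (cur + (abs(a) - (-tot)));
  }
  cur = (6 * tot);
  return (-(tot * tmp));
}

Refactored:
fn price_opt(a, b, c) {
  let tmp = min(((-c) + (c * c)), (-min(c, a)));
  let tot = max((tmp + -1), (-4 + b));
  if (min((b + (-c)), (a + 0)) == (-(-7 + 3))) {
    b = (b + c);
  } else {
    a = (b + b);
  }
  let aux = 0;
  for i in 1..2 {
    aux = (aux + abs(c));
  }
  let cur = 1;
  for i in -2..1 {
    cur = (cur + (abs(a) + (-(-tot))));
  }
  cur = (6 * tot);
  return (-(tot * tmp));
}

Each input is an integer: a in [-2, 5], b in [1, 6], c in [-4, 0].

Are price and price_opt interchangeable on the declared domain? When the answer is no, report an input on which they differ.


Behavior is preserved: although local variable names differ; also constant usage differs; also arithmetic usage differs, the outputs never diverge.
Spot check at a=5, b=2, c=-4 — price: tmp becomes 4; next tot becomes 3; next (min((b - c), (a + 0)) == (-(-4))) evaluates to false; next a becomes 4; next res becomes 0; next at i=1:; next res becomes 4; next cur becomes 1; next at i=-2:; next cur becomes 8; next at i=-1:; next cur becomes 15; next at i=0:; next cur becomes 22; next cur becomes 18; next final value -12. price_opt: tmp becomes 4; next tot becomes 3; next (min((b + (-c)), (a + 0)) == (-(-7 + 3))) evaluates to false; next a becomes 4; next aux becomes 0; next at i=1:; next aux becomes 4; next cur becomes 1; next at i=-2:; next cur becomes 8; next at i=-1:; next cur becomes 15; next at i=0:; next cur becomes 22; next cur becomes 18; next final value -12. Both give -12.
Every one of the 240 inputs gives matching results.
verdict: equivalent


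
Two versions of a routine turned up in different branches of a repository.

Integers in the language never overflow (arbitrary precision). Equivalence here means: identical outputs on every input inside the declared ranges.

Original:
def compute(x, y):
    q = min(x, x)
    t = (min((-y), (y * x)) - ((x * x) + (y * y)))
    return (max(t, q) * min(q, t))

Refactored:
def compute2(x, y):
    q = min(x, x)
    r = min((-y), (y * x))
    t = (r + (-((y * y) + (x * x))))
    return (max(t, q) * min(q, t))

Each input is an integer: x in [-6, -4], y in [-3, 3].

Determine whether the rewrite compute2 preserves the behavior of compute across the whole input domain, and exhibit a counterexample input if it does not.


Side by side, the visible changes include: local variable names differ, arithmetic usage differs, statement counts differ.
Tracing x=-6, y=0: compute: q becomes -6; next t becomes -36; next final value 216 | compute2: q becomes -6; next r becomes 0; next t becomes -36; next final value 216 — matching result 216.
Sweeping the whole domain (21 inputs) finds no disagreement.
verdict: equivalent
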